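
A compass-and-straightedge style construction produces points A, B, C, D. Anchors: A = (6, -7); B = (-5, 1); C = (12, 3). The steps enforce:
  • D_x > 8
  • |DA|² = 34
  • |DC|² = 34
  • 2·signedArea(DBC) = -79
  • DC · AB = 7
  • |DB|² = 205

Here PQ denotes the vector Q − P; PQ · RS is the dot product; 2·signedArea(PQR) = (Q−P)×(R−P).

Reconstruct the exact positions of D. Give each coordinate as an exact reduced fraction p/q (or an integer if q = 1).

D = (9, -2)

1. D_x = 9  [DC · AB = 7 ∩ 2·signedArea(DBC) = -79]
2. D_y = -2  [DC · AB = 7 ∩ 2·signedArea(DBC) = -79]
   → D = (9, -2)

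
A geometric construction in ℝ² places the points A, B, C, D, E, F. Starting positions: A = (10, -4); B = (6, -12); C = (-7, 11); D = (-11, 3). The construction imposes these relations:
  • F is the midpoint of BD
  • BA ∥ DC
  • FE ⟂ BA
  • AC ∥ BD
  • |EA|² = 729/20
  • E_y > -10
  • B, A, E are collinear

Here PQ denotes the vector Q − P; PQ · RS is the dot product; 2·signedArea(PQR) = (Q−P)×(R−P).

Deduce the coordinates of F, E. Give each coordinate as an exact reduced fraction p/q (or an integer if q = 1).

1. F_x = -5/2  [F is the midpoint of BD]
2. F_y = -9/2  [F is the midpoint of BD]
   → F = (-5/2, -9/2)
3. E_x = 73/10  [B, A, E are collinear ∩ FE ⟂ BA]
4. E_y = -47/5  [B, A, E are collinear ∩ FE ⟂ BA]
   → E = (73/10, -47/5)

E = (73/10, -47/5)
F = (-5/2, -9/2)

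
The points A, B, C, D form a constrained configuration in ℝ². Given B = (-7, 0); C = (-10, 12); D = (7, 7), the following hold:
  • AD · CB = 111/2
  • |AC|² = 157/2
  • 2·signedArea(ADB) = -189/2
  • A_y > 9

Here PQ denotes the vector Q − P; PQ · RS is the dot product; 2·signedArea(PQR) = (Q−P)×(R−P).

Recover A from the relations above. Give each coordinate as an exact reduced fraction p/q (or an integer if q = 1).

1. A_x = -3/2  [2·signedArea(ADB) = -189/2 ∩ AD · CB = 111/2]
2. A_y = 19/2  [2·signedArea(ADB) = -189/2 ∩ AD · CB = 111/2]
   → A = (-3/2, 19/2)

A = (-3/2, 19/2)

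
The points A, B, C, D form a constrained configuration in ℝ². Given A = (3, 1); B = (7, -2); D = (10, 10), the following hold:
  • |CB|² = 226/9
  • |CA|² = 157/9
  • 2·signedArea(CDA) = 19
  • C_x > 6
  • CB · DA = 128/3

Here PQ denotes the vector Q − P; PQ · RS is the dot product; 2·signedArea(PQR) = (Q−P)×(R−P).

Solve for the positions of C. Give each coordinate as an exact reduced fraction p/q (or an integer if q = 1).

1. C_x = 20/3  [2·signedArea(CDA) = 19 ∩ CB · DA = 128/3]
2. C_y = 3  [2·signedArea(CDA) = 19 ∩ CB · DA = 128/3]
   → C = (20/3, 3)

C = (20/3, 3)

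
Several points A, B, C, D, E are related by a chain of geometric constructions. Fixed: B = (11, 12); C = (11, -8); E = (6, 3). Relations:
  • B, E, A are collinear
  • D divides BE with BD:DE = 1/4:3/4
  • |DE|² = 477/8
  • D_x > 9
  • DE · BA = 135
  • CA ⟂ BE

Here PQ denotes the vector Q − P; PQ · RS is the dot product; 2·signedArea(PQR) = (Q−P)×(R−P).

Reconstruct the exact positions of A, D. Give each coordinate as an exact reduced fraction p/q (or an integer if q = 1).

1. A_x = 133/53  [B, E, A are collinear ∩ CA ⟂ BE]
2. A_y = -174/53  [B, E, A are collinear ∩ CA ⟂ BE]
   → A = (133/53, -174/53)
3. D_x = 39/4  [D divides BE with BD:DE = 1/4:3/4]
4. D_y = 39/4  [D divides BE with BD:DE = 1/4:3/4]
   → D = (39/4, 39/4)

A = (133/53, -174/53)
D = (39/4, 39/4)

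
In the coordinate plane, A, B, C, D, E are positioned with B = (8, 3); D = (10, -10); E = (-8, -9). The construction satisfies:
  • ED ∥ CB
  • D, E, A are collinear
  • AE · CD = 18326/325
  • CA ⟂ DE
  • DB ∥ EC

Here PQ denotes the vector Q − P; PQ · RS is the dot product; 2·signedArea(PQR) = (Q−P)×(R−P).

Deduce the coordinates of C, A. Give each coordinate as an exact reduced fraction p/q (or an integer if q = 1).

1. C_x = -10  [ED ∥ CB ∩ DB ∥ EC]
2. C_y = 4  [ED ∥ CB ∩ DB ∥ EC]
   → C = (-10, 4)
3. A_x = -3482/325  [D, E, A are collinear ∩ CA ⟂ DE]
4. A_y = -2876/325  [D, E, A are collinear ∩ CA ⟂ DE]
   → A = (-3482/325, -2876/325)

A = (-3482/325, -2876/325)
C = (-10, 4)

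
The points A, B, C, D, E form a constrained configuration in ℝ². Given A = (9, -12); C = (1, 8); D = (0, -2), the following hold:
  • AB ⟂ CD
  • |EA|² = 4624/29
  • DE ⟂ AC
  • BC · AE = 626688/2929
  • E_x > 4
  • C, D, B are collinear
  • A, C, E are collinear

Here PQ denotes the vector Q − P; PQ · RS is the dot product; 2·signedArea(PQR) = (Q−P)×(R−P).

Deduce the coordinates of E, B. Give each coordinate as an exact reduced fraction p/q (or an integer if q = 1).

B = (-91/101, -1112/101)
E = (125/29, -8/29)

1. E_x = 125/29  [A, C, E are collinear ∩ DE ⟂ AC]
2. E_y = -8/29  [A, C, E are collinear ∩ DE ⟂ AC]
   → E = (125/29, -8/29)
3. B_x = -91/101  [C, D, B are collinear ∩ AB ⟂ CD]
4. B_y = -1112/101  [C, D, B are collinear ∩ AB ⟂ CD]
   → B = (-91/101, -1112/101)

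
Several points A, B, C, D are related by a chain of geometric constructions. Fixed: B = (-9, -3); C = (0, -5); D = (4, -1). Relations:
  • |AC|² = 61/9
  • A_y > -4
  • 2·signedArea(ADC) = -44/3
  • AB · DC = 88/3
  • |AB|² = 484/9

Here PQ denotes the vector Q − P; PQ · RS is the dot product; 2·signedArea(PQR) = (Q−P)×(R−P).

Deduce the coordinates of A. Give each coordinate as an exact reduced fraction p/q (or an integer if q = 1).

1. A_x = -5/3  [2·signedArea(ADC) = -44/3 ∩ AB · DC = 88/3]
2. A_y = -3  [2·signedArea(ADC) = -44/3 ∩ AB · DC = 88/3]
   → A = (-5/3, -3)

A = (-5/3, -3)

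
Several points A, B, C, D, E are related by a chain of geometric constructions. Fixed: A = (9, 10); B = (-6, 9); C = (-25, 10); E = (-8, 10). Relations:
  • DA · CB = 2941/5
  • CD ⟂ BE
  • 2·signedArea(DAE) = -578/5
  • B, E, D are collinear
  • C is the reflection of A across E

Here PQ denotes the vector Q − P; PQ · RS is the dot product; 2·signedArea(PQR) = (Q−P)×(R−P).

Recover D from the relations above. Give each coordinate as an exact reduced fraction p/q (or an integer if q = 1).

D = (-108/5, 84/5)

1. D_x = -108/5  [B, E, D are collinear ∩ CD ⟂ BE]
2. D_y = 84/5  [B, E, D are collinear ∩ CD ⟂ BE]
   → D = (-108/5, 84/5)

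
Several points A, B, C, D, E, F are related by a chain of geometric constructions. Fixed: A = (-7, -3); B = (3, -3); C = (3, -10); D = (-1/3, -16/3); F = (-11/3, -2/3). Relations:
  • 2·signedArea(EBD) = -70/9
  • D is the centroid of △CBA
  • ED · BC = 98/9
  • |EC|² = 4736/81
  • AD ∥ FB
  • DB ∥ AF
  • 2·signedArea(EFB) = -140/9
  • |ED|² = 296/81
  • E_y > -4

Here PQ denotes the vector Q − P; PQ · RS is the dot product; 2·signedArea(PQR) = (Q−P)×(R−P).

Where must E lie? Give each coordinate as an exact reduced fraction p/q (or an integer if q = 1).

1. E_x = -13/9  [2·signedArea(EBD) = -70/9 ∩ ED · BC = 98/9]
2. E_y = -34/9  [2·signedArea(EBD) = -70/9 ∩ ED · BC = 98/9]
   → E = (-13/9, -34/9)

E = (-13/9, -34/9)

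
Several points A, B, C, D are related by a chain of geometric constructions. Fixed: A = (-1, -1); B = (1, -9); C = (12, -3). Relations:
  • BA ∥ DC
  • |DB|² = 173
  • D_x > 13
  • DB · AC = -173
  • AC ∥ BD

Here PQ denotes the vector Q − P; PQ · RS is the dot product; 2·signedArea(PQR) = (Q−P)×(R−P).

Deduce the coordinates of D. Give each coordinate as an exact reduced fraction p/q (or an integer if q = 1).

D = (14, -11)

1. D_x = 14  [BA ∥ DC ∩ AC ∥ BD]
2. D_y = -11  [BA ∥ DC ∩ AC ∥ BD]
   → D = (14, -11)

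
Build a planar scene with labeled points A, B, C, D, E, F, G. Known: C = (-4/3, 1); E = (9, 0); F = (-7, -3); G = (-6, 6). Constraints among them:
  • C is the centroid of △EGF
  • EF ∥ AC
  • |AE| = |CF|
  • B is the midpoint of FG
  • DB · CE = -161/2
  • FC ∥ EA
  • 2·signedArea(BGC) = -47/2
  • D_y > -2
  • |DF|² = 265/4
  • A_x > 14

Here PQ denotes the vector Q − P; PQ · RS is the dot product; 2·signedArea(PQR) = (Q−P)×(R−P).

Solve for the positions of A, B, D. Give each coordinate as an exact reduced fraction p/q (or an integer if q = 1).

A = (44/3, 4)
B = (-13/2, 3/2)
D = (1, -3/2)

1. A_x = 44/3  [EF ∥ AC ∩ FC ∥ EA]
2. A_y = 4  [EF ∥ AC ∩ FC ∥ EA]
   → A = (44/3, 4)
3. B_x = -13/2  [B is the midpoint of FG]
4. B_y = 3/2  [B is the midpoint of FG]
   → B = (-13/2, 3/2)
5. D_x = 1  [line -31/3·x + 1·y + 71/6 = 0 ∩ |DF|² = 265/4]
6. D_y = -3/2  [line -31/3·x + 1·y + 71/6 = 0 ∩ |DF|² = 265/4]
   → D = (1, -3/2)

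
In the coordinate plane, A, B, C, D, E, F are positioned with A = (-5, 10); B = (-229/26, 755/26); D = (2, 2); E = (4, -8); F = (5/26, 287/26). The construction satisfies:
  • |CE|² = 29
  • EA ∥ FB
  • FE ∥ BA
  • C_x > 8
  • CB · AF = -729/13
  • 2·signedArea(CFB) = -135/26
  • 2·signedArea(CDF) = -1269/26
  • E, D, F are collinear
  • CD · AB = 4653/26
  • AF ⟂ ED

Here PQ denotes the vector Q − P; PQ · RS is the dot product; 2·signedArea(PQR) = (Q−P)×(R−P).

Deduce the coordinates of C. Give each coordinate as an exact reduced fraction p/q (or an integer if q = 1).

C = (9, -6)

1. C_x = 9  [2·signedArea(CFB) = -135/26 ∩ 2·signedArea(CDF) = -1269/26]
2. C_y = -6  [2·signedArea(CFB) = -135/26 ∩ 2·signedArea(CDF) = -1269/26]
   → C = (9, -6)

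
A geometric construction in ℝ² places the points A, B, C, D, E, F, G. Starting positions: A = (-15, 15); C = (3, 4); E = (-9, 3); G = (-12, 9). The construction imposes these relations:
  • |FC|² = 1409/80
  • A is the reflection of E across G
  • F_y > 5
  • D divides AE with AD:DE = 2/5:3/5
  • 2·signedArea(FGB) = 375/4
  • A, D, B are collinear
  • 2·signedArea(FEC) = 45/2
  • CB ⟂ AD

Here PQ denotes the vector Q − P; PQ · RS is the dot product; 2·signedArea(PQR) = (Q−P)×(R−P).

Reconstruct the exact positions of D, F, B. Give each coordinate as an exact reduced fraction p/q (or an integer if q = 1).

1. D_x = -63/5  [D divides AE with AD:DE = 2/5:3/5]
2. D_y = 51/5  [D divides AE with AD:DE = 2/5:3/5]
   → D = (-63/5, 51/5)
3. B_x = -7  [A, D, B are collinear ∩ CB ⟂ AD]
4. B_y = -1  [A, D, B are collinear ∩ CB ⟂ AD]
   → B = (-7, -1)
5. F_x = -9/10  [2·signedArea(FGB) = 375/4 ∩ 2·signedArea(FEC) = 45/2]
6. F_y = 111/20  [2·signedArea(FGB) = 375/4 ∩ 2·signedArea(FEC) = 45/2]
   → F = (-9/10, 111/20)

B = (-7, -1)
D = (-63/5, 51/5)
F = (-9/10, 111/20)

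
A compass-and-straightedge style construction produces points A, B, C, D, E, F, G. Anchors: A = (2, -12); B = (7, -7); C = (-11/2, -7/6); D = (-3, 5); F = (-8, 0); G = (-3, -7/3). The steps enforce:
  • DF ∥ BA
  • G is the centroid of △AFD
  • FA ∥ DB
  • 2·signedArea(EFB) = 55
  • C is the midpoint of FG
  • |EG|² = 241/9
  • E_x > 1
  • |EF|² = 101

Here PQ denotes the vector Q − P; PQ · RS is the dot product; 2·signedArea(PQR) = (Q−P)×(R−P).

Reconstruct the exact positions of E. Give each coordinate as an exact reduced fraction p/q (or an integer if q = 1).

E = (2, -1)

1. E_x = 2  [line 7·x + 15·y + 1 = 0 ∩ |EG|² = 241/9]
2. E_y = -1  [line 7·x + 15·y + 1 = 0 ∩ |EG|² = 241/9]
   → E = (2, -1)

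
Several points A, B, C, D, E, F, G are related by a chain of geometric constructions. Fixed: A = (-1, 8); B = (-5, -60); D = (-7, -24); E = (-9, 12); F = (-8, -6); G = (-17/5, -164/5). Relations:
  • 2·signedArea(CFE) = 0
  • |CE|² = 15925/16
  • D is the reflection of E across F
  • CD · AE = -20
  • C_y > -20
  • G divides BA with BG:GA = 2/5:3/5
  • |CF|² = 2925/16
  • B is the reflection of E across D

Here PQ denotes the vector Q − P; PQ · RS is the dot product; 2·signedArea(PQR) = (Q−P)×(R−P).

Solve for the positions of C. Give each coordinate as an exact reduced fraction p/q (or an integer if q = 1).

1. C_x = -29/4  [2·signedArea(CFE) = 0 ∩ CD · AE = -20]
2. C_y = -39/2  [2·signedArea(CFE) = 0 ∩ CD · AE = -20]
   → C = (-29/4, -39/2)

C = (-29/4, -39/2)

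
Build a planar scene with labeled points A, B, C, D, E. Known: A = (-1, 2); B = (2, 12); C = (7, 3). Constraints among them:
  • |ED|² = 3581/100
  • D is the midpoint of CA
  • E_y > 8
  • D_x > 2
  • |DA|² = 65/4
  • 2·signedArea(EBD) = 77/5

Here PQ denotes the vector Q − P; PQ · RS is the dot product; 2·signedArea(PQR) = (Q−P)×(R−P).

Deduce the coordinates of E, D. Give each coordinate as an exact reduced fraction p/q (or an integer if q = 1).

1. D_x = 3  [D is the midpoint of CA]
2. D_y = 5/2  [D is the midpoint of CA]
   → D = (3, 5/2)
3. E_x = 4  [line 19/2·x + 1·y + -232/5 = 0 ∩ |ED|² = 3581/100]
4. E_y = 42/5  [line 19/2·x + 1·y + -232/5 = 0 ∩ |ED|² = 3581/100]
   → E = (4, 42/5)

D = (3, 5/2)
E = (4, 42/5)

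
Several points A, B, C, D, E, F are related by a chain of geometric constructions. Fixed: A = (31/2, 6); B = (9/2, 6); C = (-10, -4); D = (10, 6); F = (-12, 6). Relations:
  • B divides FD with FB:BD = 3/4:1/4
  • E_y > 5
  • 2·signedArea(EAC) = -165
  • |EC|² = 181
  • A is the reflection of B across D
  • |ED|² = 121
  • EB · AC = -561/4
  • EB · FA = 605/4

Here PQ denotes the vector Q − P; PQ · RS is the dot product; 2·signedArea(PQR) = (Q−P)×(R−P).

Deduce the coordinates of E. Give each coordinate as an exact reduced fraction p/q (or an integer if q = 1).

E = (-1, 6)

1. E_x = -1  [2·signedArea(EAC) = -165 ∩ EB · FA = 605/4]
2. E_y = 6  [2·signedArea(EAC) = -165 ∩ EB · FA = 605/4]
   → E = (-1, 6)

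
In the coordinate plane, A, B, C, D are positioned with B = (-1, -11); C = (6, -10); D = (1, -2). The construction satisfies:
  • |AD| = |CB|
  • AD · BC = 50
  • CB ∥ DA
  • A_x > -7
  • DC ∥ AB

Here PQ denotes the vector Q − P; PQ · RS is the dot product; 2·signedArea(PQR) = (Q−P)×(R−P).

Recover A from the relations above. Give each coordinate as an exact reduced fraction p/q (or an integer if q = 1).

1. A_x = -6  [DC ∥ AB ∩ CB ∥ DA]
2. A_y = -3  [DC ∥ AB ∩ CB ∥ DA]
   → A = (-6, -3)

A = (-6, -3)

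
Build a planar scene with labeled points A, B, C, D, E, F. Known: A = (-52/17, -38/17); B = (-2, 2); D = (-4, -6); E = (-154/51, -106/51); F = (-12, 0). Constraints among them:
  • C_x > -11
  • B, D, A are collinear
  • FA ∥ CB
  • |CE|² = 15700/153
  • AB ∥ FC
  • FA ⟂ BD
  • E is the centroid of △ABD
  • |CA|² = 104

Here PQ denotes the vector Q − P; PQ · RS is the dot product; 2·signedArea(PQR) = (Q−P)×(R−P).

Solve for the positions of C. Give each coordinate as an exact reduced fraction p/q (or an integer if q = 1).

1. C_x = -186/17  [FA ∥ CB ∩ AB ∥ FC]
2. C_y = 72/17  [FA ∥ CB ∩ AB ∥ FC]
   → C = (-186/17, 72/17)

C = (-186/17, 72/17)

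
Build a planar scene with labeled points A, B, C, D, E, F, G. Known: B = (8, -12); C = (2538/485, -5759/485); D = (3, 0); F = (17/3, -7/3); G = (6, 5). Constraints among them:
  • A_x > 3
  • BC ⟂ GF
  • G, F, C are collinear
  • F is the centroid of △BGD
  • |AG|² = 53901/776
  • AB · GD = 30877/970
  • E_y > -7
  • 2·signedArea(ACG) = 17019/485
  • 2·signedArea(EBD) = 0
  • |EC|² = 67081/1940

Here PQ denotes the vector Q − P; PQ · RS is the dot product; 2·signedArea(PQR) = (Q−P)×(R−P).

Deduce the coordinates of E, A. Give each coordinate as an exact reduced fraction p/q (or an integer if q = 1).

A = (6903/1940, -5759/1940)
E = (11/2, -6)

1. E_x = 11/2  [line -12·x + -5·y + 36 = 0 ∩ |EC|² = 67081/1940]
2. E_y = -6  [line -12·x + -5·y + 36 = 0 ∩ |EC|² = 67081/1940]
   → E = (11/2, -6)
3. A_x = 6903/1940  [2·signedArea(ACG) = 17019/485 ∩ AB · GD = 30877/970]
4. A_y = -5759/1940  [2·signedArea(ACG) = 17019/485 ∩ AB · GD = 30877/970]
   → A = (6903/1940, -5759/1940)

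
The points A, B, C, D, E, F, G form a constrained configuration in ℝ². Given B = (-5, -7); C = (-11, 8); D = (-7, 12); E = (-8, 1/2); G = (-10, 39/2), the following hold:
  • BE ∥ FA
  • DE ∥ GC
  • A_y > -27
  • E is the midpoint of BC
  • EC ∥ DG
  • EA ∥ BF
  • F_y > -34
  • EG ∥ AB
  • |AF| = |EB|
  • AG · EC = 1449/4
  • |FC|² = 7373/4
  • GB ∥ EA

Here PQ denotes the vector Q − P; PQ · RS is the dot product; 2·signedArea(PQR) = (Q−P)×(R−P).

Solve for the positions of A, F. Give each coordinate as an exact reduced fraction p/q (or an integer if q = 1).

1. A_x = -3  [EG ∥ AB ∩ GB ∥ EA]
2. A_y = -26  [EG ∥ AB ∩ GB ∥ EA]
   → A = (-3, -26)
3. F_x = 0  [BE ∥ FA ∩ EA ∥ BF]
4. F_y = -67/2  [BE ∥ FA ∩ EA ∥ BF]
   → F = (0, -67/2)

A = (-3, -26)
F = (0, -67/2)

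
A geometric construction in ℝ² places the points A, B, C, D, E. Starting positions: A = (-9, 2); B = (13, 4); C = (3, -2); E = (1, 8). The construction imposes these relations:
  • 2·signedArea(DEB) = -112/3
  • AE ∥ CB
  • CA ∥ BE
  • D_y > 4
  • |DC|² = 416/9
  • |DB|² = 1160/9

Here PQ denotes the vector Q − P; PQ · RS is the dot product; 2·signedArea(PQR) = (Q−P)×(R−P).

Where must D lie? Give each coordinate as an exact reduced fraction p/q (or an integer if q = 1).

D = (5/3, 14/3)

1. D_x = 5/3  [line 4·x + 12·y + -188/3 = 0 ∩ |DC|² = 416/9]
2. D_y = 14/3  [line 4·x + 12·y + -188/3 = 0 ∩ |DC|² = 416/9]
   → D = (5/3, 14/3)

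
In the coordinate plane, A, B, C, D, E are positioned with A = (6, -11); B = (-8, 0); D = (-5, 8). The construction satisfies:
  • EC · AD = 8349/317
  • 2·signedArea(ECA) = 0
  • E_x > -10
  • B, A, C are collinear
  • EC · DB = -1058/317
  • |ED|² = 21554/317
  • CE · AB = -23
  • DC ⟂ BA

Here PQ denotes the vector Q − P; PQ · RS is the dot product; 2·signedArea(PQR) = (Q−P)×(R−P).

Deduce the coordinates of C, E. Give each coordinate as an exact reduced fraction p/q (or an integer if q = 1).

C = (-3180/317, 506/317)
E = (-2858/317, 253/317)

1. C_x = -3180/317  [B, A, C are collinear ∩ DC ⟂ BA]
2. C_y = 506/317  [B, A, C are collinear ∩ DC ⟂ BA]
   → C = (-3180/317, 506/317)
3. E_x = -2858/317  [2·signedArea(ECA) = 0 ∩ CE · AB = -23]
4. E_y = 253/317  [2·signedArea(ECA) = 0 ∩ CE · AB = -23]
   → E = (-2858/317, 253/317)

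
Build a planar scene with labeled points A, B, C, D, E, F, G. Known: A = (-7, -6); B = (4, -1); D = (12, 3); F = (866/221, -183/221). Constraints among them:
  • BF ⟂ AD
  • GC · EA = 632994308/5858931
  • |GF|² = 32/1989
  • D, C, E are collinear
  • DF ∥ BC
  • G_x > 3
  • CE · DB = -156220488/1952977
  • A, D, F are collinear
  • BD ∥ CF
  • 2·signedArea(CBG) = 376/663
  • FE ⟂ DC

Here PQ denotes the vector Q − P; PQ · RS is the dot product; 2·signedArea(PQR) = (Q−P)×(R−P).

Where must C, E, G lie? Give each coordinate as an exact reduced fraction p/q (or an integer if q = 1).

C = (-902/221, -1067/221)
E = (7734152/1952977, -1784209/1952977)
G = (878/221, -625/663)

1. C_x = -902/221  [BD ∥ CF ∩ DF ∥ BC]
2. C_y = -1067/221  [BD ∥ CF ∩ DF ∥ BC]
   → C = (-902/221, -1067/221)
3. E_x = 7734152/1952977  [D, C, E are collinear ∩ FE ⟂ DC]
4. E_y = -1784209/1952977  [D, C, E are collinear ∩ FE ⟂ DC]
   → E = (7734152/1952977, -1784209/1952977)
5. G_x = 878/221  [GC · EA = 632994308/5858931 ∩ 2·signedArea(CBG) = 376/663]
6. G_y = -625/663  [GC · EA = 632994308/5858931 ∩ 2·signedArea(CBG) = 376/663]
   → G = (878/221, -625/663)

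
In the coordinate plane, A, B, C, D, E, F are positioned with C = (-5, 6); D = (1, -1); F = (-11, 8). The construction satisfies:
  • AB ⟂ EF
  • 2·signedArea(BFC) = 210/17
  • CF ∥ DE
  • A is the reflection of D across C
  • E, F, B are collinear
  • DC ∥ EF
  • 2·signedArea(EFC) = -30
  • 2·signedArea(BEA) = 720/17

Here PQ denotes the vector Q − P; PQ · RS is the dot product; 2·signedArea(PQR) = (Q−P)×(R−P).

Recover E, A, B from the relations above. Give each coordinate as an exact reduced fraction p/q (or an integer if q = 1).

1. E_x = -5  [DC ∥ EF ∩ CF ∥ DE]
2. E_y = 1  [DC ∥ EF ∩ CF ∥ DE]
   → E = (-5, 1)
3. A_x = -11  [A is the reflection of D across C]
4. A_y = 13  [A is the reflection of D across C]
   → A = (-11, 13)
5. B_x = -229/17  [E, F, B are collinear ∩ AB ⟂ EF]
6. B_y = 185/17  [E, F, B are collinear ∩ AB ⟂ EF]
   → B = (-229/17, 185/17)

A = (-11, 13)
B = (-229/17, 185/17)
E = (-5, 1)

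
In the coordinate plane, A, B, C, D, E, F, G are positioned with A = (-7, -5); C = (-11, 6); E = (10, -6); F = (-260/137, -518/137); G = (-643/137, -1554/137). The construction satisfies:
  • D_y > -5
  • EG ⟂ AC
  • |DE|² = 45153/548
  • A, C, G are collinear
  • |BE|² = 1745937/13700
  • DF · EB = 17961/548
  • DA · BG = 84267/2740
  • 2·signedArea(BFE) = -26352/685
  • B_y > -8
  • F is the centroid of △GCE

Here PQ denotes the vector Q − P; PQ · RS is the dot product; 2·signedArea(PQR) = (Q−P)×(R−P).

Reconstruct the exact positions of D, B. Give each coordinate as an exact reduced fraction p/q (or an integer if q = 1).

B = (-1687/1370, -978/137)
D = (295/274, -594/137)

1. B_x = -1687/1370  [line 304/137·x + 1630/137·y + 60052/685 = 0 ∩ |BE|² = 1745937/13700]
2. B_y = -978/137  [line 304/137·x + 1630/137·y + 60052/685 = 0 ∩ |BE|² = 1745937/13700]
   → B = (-1687/1370, -978/137)
3. D_x = 295/274  [DA · BG = 84267/2740 ∩ DF · EB = 17961/548]
4. D_y = -594/137  [DA · BG = 84267/2740 ∩ DF · EB = 17961/548]
   → D = (295/274, -594/137)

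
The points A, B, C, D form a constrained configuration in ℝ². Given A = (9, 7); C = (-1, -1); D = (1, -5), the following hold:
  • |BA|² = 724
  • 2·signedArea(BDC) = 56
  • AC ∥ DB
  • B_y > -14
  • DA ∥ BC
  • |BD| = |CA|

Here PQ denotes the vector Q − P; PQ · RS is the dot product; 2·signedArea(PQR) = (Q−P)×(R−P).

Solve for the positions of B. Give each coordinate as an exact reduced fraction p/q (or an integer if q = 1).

1. B_x = -9  [DA ∥ BC ∩ AC ∥ DB]
2. B_y = -13  [DA ∥ BC ∩ AC ∥ DB]
   → B = (-9, -13)

B = (-9, -13)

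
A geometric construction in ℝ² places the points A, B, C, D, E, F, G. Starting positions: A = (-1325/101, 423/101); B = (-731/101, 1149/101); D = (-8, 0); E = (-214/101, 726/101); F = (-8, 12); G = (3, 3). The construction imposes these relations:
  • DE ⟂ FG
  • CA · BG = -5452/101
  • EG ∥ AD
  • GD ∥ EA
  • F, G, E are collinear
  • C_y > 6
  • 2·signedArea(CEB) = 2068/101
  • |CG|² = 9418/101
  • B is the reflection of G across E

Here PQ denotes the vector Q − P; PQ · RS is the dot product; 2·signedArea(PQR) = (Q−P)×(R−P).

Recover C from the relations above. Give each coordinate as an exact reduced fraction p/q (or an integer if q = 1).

C = (-610/101, 646/101)

1. C_x = -610/101  [2·signedArea(CEB) = 2068/101 ∩ CA · BG = -5452/101]
2. C_y = 646/101  [2·signedArea(CEB) = 2068/101 ∩ CA · BG = -5452/101]
   → C = (-610/101, 646/101)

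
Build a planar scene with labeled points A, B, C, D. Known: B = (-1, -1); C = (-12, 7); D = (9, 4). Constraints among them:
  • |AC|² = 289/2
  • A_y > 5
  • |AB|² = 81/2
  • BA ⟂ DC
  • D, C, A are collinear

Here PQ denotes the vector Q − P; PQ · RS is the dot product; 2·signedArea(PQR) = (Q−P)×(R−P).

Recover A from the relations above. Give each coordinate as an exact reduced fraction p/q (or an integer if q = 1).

A = (-1/10, 53/10)

1. A_x = -1/10  [D, C, A are collinear ∩ BA ⟂ DC]
2. A_y = 53/10  [D, C, A are collinear ∩ BA ⟂ DC]
   → A = (-1/10, 53/10)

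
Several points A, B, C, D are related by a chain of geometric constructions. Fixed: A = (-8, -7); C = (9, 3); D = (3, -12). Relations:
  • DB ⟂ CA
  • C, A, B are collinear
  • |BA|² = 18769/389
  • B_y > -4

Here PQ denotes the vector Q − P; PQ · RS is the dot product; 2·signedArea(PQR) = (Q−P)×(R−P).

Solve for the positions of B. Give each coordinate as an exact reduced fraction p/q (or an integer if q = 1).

B = (-783/389, -1353/389)

1. B_x = -783/389  [C, A, B are collinear ∩ DB ⟂ CA]
2. B_y = -1353/389  [C, A, B are collinear ∩ DB ⟂ CA]
   → B = (-783/389, -1353/389)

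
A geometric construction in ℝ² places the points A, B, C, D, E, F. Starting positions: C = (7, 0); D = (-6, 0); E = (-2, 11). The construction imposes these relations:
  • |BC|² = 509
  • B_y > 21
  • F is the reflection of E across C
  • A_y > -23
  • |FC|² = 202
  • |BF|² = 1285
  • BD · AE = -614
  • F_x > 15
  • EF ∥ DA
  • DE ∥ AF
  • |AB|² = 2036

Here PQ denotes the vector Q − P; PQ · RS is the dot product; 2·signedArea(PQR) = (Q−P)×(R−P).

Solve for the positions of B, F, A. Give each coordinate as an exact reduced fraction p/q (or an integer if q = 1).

1. F_x = 16  [F is the reflection of E across C]
2. F_y = -11  [F is the reflection of E across C]
   → F = (16, -11)
3. A_x = 12  [DE ∥ AF ∩ EF ∥ DA]
4. A_y = -22  [DE ∥ AF ∩ EF ∥ DA]
   → A = (12, -22)
5. B_x = 2  [line 14·x + -33·y + 698 = 0 ∩ |BF|² = 1285]
6. B_y = 22  [line 14·x + -33·y + 698 = 0 ∩ |BF|² = 1285]
   → B = (2, 22)

A = (12, -22)
B = (2, 22)
F = (16, -11)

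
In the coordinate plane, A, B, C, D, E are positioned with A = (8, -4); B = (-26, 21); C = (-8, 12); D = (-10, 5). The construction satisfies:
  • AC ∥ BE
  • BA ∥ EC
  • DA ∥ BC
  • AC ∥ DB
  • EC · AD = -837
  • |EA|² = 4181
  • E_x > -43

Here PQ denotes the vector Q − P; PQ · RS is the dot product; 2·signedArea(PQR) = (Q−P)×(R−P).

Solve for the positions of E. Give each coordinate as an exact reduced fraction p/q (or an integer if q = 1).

E = (-42, 37)

1. E_x = -42  [BA ∥ EC ∩ AC ∥ BE]
2. E_y = 37  [BA ∥ EC ∩ AC ∥ BE]
   → E = (-42, 37)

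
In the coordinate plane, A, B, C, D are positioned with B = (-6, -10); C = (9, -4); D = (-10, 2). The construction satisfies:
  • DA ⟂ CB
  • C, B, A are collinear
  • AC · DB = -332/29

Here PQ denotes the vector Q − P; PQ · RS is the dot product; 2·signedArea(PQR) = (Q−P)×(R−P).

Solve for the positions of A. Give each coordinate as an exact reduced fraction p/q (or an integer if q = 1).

A = (-154/29, -282/29)

1. A_x = -154/29  [C, B, A are collinear ∩ DA ⟂ CB]
2. A_y = -282/29  [C, B, A are collinear ∩ DA ⟂ CB]
   → A = (-154/29, -282/29)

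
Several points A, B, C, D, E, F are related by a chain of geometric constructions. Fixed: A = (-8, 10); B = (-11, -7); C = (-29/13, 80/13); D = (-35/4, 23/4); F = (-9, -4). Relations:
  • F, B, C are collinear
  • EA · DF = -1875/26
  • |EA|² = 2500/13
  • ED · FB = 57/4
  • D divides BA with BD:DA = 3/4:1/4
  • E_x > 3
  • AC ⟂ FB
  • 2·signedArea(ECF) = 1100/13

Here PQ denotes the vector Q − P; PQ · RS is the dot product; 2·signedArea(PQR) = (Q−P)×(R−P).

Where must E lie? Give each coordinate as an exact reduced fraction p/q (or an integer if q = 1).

E = (46/13, 30/13)

1. E_x = 46/13  [2·signedArea(ECF) = 1100/13 ∩ EA · DF = -1875/26]
2. E_y = 30/13  [2·signedArea(ECF) = 1100/13 ∩ EA · DF = -1875/26]
   → E = (46/13, 30/13)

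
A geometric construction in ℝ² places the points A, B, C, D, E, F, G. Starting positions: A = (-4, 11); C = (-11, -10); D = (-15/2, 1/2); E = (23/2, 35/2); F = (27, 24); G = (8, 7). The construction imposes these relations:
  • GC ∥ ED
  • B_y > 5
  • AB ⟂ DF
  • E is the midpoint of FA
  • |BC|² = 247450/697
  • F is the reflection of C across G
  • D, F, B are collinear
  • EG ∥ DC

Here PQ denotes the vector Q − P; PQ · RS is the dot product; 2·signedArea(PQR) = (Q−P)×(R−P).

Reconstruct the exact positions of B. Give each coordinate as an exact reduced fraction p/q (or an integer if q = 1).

B = (-156/697, 3803/697)

1. B_x = -156/697  [D, F, B are collinear ∩ AB ⟂ DF]
2. B_y = 3803/697  [D, F, B are collinear ∩ AB ⟂ DF]
   → B = (-156/697, 3803/697)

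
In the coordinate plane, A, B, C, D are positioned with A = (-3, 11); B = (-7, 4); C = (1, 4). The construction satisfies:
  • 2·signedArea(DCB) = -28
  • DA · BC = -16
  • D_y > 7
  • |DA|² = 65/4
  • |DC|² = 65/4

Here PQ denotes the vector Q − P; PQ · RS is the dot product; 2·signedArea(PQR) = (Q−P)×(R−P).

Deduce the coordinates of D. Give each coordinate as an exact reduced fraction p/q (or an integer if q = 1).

D = (-1, 15/2)

1. D_x = -1  [DA · BC = -16 ∩ 2·signedArea(DCB) = -28]
2. D_y = 15/2  [DA · BC = -16 ∩ 2·signedArea(DCB) = -28]
   → D = (-1, 15/2)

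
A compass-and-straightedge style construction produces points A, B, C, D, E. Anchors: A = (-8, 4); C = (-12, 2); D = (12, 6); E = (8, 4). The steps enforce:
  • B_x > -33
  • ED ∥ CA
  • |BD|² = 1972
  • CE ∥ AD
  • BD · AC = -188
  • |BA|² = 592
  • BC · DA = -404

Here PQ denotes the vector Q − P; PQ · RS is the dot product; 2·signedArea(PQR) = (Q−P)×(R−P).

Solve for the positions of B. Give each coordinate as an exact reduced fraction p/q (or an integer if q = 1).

B = (-32, 0)

1. B_x = -32  [BC · DA = -404 ∩ BD · AC = -188]
2. B_y = 0  [BC · DA = -404 ∩ BD · AC = -188]
   → B = (-32, 0)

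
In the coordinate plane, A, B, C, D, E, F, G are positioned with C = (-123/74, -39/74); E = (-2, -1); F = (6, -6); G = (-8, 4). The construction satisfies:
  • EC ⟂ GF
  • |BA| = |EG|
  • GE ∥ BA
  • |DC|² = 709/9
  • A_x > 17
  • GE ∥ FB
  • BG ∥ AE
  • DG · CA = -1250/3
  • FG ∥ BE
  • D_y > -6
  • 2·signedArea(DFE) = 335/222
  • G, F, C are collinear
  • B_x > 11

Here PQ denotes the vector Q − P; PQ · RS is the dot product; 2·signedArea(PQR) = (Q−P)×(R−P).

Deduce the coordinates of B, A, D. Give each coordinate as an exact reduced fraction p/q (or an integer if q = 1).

1. B_x = 12  [FG ∥ BE ∩ GE ∥ FB]
2. B_y = -11  [FG ∥ BE ∩ GE ∥ FB]
   → B = (12, -11)
3. A_x = 18  [BG ∥ AE ∩ GE ∥ BA]
4. A_y = -16  [BG ∥ AE ∩ GE ∥ BA]
   → A = (18, -16)
5. D_x = 403/74  [DG · CA = -1250/3 ∩ 2·signedArea(DFE) = 335/222]
6. D_y = -1297/222  [DG · CA = -1250/3 ∩ 2·signedArea(DFE) = 335/222]
   → D = (403/74, -1297/222)

A = (18, -16)
B = (12, -11)
D = (403/74, -1297/222)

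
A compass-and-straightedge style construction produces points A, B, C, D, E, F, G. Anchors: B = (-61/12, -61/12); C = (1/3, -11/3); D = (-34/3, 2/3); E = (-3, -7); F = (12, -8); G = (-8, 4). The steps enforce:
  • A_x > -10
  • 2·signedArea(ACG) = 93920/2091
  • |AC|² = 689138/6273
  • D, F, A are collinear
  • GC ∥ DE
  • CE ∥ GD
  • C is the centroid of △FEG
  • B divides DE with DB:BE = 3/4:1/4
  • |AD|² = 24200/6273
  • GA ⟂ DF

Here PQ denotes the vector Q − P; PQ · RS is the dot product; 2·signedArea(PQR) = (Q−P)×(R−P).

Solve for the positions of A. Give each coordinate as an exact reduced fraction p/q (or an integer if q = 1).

1. A_x = -6616/697  [D, F, A are collinear ∩ GA ⟂ DF]
2. A_y = -12/697  [D, F, A are collinear ∩ GA ⟂ DF]
   → A = (-6616/697, -12/697)

A = (-6616/697, -12/697)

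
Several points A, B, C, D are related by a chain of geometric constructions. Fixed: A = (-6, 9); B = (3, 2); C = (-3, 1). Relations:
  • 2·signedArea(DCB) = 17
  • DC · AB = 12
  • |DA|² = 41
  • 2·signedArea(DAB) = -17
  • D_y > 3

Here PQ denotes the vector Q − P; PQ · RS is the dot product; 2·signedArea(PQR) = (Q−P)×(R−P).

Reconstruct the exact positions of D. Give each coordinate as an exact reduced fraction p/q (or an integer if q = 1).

1. D_x = -2  [2·signedArea(DCB) = 17 ∩ 2·signedArea(DAB) = -17]
2. D_y = 4  [2·signedArea(DCB) = 17 ∩ 2·signedArea(DAB) = -17]
   → D = (-2, 4)

D = (-2, 4)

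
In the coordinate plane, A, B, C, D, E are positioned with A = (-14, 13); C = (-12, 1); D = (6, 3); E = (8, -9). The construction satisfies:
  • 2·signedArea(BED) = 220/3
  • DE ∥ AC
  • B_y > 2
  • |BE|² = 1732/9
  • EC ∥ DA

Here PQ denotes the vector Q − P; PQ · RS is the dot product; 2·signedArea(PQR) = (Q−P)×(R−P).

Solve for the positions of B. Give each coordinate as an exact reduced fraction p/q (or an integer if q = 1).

1. B_x = 0  [line -12·x + -2·y + 14/3 = 0 ∩ |BE|² = 1732/9]
2. B_y = 7/3  [line -12·x + -2·y + 14/3 = 0 ∩ |BE|² = 1732/9]
   → B = (0, 7/3)

B = (0, 7/3)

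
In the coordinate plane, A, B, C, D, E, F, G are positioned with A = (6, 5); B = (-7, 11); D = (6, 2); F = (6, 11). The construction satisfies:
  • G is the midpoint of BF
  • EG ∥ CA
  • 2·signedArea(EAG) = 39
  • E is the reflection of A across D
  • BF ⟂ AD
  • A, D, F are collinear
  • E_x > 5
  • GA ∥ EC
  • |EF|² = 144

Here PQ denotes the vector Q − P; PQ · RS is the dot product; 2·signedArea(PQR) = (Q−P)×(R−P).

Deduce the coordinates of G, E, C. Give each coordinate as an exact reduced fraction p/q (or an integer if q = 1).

1. G_x = -1/2  [G is the midpoint of BF]
2. G_y = 11  [G is the midpoint of BF]
   → G = (-1/2, 11)
3. E_x = 6  [E is the reflection of A across D]
4. E_y = -1  [E is the reflection of A across D]
   → E = (6, -1)
5. C_x = 25/2  [EG ∥ CA ∩ GA ∥ EC]
6. C_y = -7  [EG ∥ CA ∩ GA ∥ EC]
   → C = (25/2, -7)

C = (25/2, -7)
E = (6, -1)
G = (-1/2, 11)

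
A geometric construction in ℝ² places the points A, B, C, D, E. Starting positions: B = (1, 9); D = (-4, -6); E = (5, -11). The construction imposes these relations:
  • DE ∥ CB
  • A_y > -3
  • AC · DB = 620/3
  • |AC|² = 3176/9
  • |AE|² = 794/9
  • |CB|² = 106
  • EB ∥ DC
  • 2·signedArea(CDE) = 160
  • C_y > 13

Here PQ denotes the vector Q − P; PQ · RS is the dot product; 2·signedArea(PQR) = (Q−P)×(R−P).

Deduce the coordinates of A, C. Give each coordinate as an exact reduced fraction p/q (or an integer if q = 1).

1. C_x = -8  [DE ∥ CB ∩ EB ∥ DC]
2. C_y = 14  [DE ∥ CB ∩ EB ∥ DC]
   → C = (-8, 14)
3. A_x = 2/3  [line -5·x + -15·y + -110/3 = 0 ∩ |AE|² = 794/9]
4. A_y = -8/3  [line -5·x + -15·y + -110/3 = 0 ∩ |AE|² = 794/9]
   → A = (2/3, -8/3)

A = (2/3, -8/3)
C = (-8, 14)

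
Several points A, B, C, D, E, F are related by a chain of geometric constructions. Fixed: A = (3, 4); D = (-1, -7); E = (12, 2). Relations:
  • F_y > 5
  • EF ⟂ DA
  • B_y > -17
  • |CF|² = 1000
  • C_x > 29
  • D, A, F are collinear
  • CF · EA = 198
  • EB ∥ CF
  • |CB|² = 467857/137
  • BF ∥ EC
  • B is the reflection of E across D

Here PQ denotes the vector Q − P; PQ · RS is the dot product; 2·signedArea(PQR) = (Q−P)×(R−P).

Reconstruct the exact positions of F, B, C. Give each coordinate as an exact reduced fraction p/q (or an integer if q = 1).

B = (-14, -16)
C = (4029/137, 3168/137)
F = (467/137, 702/137)

1. F_x = 467/137  [D, A, F are collinear ∩ EF ⟂ DA]
2. F_y = 702/137  [D, A, F are collinear ∩ EF ⟂ DA]
   → F = (467/137, 702/137)
3. B_x = -14  [B is the reflection of E across D]
4. B_y = -16  [B is the reflection of E across D]
   → B = (-14, -16)
5. C_x = 4029/137  [EB ∥ CF ∩ BF ∥ EC]
6. C_y = 3168/137  [EB ∥ CF ∩ BF ∥ EC]
   → C = (4029/137, 3168/137)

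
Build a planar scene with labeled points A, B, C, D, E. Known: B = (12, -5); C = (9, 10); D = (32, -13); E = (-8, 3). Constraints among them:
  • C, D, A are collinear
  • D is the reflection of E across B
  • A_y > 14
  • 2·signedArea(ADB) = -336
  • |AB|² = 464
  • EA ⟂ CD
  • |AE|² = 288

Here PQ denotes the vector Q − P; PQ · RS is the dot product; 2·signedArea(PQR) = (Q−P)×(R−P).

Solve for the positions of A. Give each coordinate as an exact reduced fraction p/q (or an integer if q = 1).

1. A_x = 4  [C, D, A are collinear ∩ EA ⟂ CD]
2. A_y = 15  [C, D, A are collinear ∩ EA ⟂ CD]
   → A = (4, 15)

A = (4, 15)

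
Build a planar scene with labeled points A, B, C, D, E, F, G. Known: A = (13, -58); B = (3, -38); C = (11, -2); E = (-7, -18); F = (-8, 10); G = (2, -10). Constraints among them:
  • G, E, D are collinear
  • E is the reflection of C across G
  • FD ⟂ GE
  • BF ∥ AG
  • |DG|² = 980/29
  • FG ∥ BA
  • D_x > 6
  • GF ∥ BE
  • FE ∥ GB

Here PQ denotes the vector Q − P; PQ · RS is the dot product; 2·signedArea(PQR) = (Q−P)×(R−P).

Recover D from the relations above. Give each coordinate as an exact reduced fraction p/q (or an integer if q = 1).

D = (184/29, -178/29)

1. D_x = 184/29  [G, E, D are collinear ∩ FD ⟂ GE]
2. D_y = -178/29  [G, E, D are collinear ∩ FD ⟂ GE]
   → D = (184/29, -178/29)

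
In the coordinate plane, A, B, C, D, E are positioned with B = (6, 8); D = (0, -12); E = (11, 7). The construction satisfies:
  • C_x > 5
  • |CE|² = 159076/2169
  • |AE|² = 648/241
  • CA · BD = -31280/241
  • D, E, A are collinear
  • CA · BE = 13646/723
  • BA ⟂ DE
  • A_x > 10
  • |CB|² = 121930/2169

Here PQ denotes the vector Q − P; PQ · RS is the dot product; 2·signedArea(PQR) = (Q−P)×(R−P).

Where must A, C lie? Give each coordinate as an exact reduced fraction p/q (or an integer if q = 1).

A = (2453/241, 1345/241)
C = (3899/723, 127/241)

1. A_x = 2453/241  [D, E, A are collinear ∩ BA ⟂ DE]
2. A_y = 1345/241  [D, E, A are collinear ∩ BA ⟂ DE]
   → A = (2453/241, 1345/241)
3. C_x = 3899/723  [CA · BE = 13646/723 ∩ CA · BD = -31280/241]
4. C_y = 127/241  [CA · BE = 13646/723 ∩ CA · BD = -31280/241]
   → C = (3899/723, 127/241)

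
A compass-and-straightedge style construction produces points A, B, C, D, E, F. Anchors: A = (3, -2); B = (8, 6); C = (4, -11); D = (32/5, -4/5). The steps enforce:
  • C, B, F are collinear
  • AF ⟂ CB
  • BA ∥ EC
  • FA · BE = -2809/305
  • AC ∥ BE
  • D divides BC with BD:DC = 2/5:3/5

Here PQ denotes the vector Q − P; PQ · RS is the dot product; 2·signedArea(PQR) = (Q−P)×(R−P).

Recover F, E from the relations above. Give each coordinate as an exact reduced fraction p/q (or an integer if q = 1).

1. F_x = 1816/305  [C, B, F are collinear ∩ AF ⟂ CB]
2. F_y = -822/305  [C, B, F are collinear ∩ AF ⟂ CB]
   → F = (1816/305, -822/305)
3. E_x = 9  [BA ∥ EC ∩ AC ∥ BE]
4. E_y = -3  [BA ∥ EC ∩ AC ∥ BE]
   → E = (9, -3)

E = (9, -3)
F = (1816/305, -822/305)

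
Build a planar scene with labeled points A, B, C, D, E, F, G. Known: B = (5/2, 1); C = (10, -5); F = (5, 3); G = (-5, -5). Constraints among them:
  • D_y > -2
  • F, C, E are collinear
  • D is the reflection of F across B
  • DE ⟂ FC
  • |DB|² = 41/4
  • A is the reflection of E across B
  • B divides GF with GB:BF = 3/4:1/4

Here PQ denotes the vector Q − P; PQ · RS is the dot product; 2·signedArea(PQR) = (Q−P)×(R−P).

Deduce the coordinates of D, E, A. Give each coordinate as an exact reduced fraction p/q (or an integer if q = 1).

1. D_x = 0  [D is the reflection of F across B]
2. D_y = -1  [D is the reflection of F across B]
   → D = (0, -1)
3. E_x = 480/89  [F, C, E are collinear ∩ DE ⟂ FC]
4. E_y = 211/89  [F, C, E are collinear ∩ DE ⟂ FC]
   → E = (480/89, 211/89)
5. A_x = -35/89  [A is the reflection of E across B]
6. A_y = -33/89  [A is the reflection of E across B]
   → A = (-35/89, -33/89)

A = (-35/89, -33/89)
D = (0, -1)
E = (480/89, 211/89)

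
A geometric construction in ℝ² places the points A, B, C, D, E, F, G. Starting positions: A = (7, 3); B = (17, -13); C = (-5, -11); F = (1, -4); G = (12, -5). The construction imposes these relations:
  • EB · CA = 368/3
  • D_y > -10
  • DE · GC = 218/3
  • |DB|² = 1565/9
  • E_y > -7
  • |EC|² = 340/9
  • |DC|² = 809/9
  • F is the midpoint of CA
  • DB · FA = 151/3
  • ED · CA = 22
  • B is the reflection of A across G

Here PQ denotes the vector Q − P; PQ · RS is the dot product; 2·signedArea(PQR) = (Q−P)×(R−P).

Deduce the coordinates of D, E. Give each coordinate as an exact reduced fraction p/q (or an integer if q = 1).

1. D_x = 13/3  [line -6·x + -7·y + -118/3 = 0 ∩ |DB|² = 1565/9]
2. D_y = -28/3  [line -6·x + -7·y + -118/3 = 0 ∩ |DB|² = 1565/9]
   → D = (13/3, -28/3)
3. E_x = -1  [EB · CA = 368/3 ∩ DE · GC = 218/3]
4. E_y = -19/3  [EB · CA = 368/3 ∩ DE · GC = 218/3]
   → E = (-1, -19/3)

D = (13/3, -28/3)
E = (-1, -19/3)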